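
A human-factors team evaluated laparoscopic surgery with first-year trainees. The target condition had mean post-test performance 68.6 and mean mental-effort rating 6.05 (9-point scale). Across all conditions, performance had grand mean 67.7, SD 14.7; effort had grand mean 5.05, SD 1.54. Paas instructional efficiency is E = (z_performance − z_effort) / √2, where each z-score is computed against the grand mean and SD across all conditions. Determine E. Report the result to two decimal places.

z_performance = (68.6 − 67.7) / 14.7 = 0.9000 / 14.7 = 0.0612.
z_effort = (6.05 − 5.05) / 1.54 = 1.0000 / 1.54 = 0.6494.
z_P − z_E = 0.0612 − 0.6494 = -0.5882.
E = -0.5882 / √2 = -0.5882 / 1.41421 = -0.4159 ≈ -0.42.

-0.42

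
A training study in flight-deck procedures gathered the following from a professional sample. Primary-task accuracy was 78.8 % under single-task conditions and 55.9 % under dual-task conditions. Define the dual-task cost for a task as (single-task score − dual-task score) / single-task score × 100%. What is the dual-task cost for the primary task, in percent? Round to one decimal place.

Cost = (78.8 − 55.9) / 78.8 × 100%
     = 22.9000 / 78.8 × 100% = 29.0609%.
≈ 29.1%.

29.1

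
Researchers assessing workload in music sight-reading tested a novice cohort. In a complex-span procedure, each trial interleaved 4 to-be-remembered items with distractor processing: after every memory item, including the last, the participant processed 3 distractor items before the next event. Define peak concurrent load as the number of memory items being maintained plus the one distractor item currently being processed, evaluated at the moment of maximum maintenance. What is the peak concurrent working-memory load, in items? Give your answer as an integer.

5

Maintenance is greatest during the distractor(s) after memory item 4: all 4 memory items are being held.
One distractor item is concurrently being processed.
Peak concurrent load = 4 + 1 = 5 items.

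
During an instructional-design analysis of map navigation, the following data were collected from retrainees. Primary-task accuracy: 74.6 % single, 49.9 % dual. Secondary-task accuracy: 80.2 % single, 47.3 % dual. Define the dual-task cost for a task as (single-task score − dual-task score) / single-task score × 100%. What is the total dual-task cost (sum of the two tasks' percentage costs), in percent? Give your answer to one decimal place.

Primary cost = (74.6 − 49.9) / 74.6 × 100% = 33.1099%.
Secondary cost = (80.2 − 47.3) / 80.2 × 100% = 41.0224%.
Total = 33.1099% + 41.0224% = 74.1323% ≈ 74.1%.

74.1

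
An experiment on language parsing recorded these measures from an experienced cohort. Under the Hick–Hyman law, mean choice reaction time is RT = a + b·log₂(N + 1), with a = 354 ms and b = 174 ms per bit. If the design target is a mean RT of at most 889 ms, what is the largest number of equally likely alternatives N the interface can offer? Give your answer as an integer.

7

Set 354 + 174·log₂(N + 1) ≤ 889.
log₂(N + 1) ≤ (889 − 354) / 174 = 3.0747.
N + 1 ≤ 2^3.0747 = 8.4251.
N ≤ 7.4251, so the largest integer N is 7.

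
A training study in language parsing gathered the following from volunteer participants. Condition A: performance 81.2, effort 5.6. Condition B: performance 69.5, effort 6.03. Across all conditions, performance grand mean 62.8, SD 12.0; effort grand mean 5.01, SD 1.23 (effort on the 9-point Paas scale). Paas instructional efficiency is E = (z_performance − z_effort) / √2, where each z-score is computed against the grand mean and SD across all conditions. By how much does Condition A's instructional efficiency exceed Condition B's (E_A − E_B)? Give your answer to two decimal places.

Condition A: z_P = (81.2 − 62.8)/12.0 = 1.5333; z_E = (5.6 − 5.01)/1.23 = 0.4797; E_A = (1.5333 − 0.4797)/√2 = 0.7450.
Condition B: z_P = (69.5 − 62.8)/12.0 = 0.5583; z_E = (6.03 − 5.01)/1.23 = 0.8293; E_B = (0.5583 − 0.8293)/√2 = -0.1916.
E_A − E_B = 0.7450 − (-0.1916) = 0.9366 ≈ 0.94.

0.94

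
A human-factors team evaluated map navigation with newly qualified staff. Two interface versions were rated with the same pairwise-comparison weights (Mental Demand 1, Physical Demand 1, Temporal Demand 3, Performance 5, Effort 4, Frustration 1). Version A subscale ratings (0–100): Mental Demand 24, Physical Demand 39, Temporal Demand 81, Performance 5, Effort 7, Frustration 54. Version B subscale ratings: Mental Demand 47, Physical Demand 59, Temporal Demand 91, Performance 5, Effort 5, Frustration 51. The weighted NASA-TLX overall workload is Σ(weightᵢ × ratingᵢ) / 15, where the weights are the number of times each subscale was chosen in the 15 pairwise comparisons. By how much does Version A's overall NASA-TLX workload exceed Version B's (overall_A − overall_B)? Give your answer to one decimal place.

-4.1

Version A weighted sum = 1·24 + 1·39 + 3·81 + 5·5 + 4·7 + 1·54 = 24 + 39 + 243 + 25 + 28 + 54 = 413; overall_A = 413/15 = 27.5333.
Version B weighted sum = 1·47 + 1·59 + 3·91 + 5·5 + 4·5 + 1·51 = 47 + 59 + 273 + 25 + 20 + 51 = 475; overall_B = 475/15 = 31.6667.
Difference = 27.5333 − 31.6667 = -4.1334 ≈ -4.1.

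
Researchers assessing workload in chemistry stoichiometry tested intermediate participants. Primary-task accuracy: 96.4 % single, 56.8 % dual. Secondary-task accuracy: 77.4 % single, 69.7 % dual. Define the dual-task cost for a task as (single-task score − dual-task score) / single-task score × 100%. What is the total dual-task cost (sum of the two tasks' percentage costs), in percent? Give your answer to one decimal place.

51.0

Primary cost = (96.4 − 56.8) / 96.4 × 100% = 41.0788%.
Secondary cost = (77.4 − 69.7) / 77.4 × 100% = 9.9483%.
Total = 41.0788% + 9.9483% = 51.0271% ≈ 51.0%.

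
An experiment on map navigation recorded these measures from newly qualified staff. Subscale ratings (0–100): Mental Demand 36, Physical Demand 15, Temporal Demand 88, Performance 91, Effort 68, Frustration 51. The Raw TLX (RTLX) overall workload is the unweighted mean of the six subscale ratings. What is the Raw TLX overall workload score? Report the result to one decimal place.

Sum of ratings = 36 + 15 + 88 + 91 + 68 + 51 = 349.
RTLX = 349 / 6 = 58.1667 ≈ 58.2.

58.2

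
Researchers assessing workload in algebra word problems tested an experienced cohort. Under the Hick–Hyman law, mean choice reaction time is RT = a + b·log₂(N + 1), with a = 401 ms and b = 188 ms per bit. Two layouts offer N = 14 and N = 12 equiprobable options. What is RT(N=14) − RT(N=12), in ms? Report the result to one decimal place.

RT(14) = 401 + 188·log₂(15) = 401 + 188·3.9069 = 1135.4972 ms.
RT(12) = 401 + 188·log₂(13) = 401 + 188·3.7004 = 1096.6752 ms.
Difference = 1135.4972 − 1096.6752 = 38.8220 ≈ 38.8 ms.

38.8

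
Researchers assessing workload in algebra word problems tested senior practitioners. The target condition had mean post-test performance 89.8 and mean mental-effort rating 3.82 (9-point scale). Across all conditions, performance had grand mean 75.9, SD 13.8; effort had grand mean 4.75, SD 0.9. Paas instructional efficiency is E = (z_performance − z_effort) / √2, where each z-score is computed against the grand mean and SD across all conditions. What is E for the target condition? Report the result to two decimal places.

1.44

z_performance = (89.8 − 75.9) / 13.8 = 13.9000 / 13.8 = 1.0072.
z_effort = (3.82 − 4.75) / 0.9 = -0.9300 / 0.9 = -1.0333.
z_P − z_E = 1.0072 − (-1.0333) = 2.0405.
E = 2.0405 / √2 = 2.0405 / 1.41421 = 1.4429 ≈ 1.44.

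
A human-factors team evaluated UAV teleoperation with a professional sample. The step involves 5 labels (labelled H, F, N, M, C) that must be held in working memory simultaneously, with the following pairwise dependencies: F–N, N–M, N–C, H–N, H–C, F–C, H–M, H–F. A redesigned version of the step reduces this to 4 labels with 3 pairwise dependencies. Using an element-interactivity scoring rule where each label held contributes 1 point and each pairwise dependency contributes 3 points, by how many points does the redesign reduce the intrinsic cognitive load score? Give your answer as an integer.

16

Original: 5 × 1 + 8 × 3 = 5 + 24 = 29.
Redesigned: 4 × 1 + 3 × 3 = 4 + 9 = 13.
Reduction = 29 − 13 = 16.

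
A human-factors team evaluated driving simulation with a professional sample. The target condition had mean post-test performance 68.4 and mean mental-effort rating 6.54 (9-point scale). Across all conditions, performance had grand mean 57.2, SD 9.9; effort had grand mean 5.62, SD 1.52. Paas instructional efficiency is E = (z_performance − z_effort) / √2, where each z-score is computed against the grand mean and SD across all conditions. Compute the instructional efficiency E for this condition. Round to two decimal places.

0.37

z_performance = (68.4 − 57.2) / 9.9 = 11.2000 / 9.9 = 1.1313.
z_effort = (6.54 − 5.62) / 1.52 = 0.9200 / 1.52 = 0.6053.
z_P − z_E = 1.1313 − 0.6053 = 0.5260.
E = 0.5260 / √2 = 0.5260 / 1.41421 = 0.3719 ≈ 0.37.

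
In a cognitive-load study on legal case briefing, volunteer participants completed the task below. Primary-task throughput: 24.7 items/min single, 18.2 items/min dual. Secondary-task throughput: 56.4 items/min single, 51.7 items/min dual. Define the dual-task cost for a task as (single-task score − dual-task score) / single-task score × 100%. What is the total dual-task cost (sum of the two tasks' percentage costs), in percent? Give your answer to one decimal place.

34.6

Primary cost = (24.7 − 18.2) / 24.7 × 100% = 26.3158%.
Secondary cost = (56.4 − 51.7) / 56.4 × 100% = 8.3333%.
Total = 26.3158% + 8.3333% = 34.6491% ≈ 34.6%.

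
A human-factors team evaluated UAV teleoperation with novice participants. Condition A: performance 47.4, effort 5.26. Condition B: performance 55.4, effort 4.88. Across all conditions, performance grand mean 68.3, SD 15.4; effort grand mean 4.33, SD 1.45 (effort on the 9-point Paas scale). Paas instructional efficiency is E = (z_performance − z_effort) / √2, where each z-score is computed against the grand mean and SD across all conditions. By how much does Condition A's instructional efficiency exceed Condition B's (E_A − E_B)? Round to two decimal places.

-0.55

Condition A: z_P = (47.4 − 68.3)/15.4 = -1.3571; z_E = (5.26 − 4.33)/1.45 = 0.6414; E_A = (-1.3571 − 0.6414)/√2 = -1.4132.
Condition B: z_P = (55.4 − 68.3)/15.4 = -0.8377; z_E = (4.88 − 4.33)/1.45 = 0.3793; E_B = (-0.8377 − 0.3793)/√2 = -0.8605.
E_A − E_B = -1.4132 − (-0.8605) = -0.5527 ≈ -0.55.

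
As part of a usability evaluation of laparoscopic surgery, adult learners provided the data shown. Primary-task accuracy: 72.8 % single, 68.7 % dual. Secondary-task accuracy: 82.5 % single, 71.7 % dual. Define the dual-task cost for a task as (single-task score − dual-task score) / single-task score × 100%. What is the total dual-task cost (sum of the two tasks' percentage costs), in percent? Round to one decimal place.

Primary cost = (72.8 − 68.7) / 72.8 × 100% = 5.6319%.
Secondary cost = (82.5 − 71.7) / 82.5 × 100% = 13.0909%.
Total = 5.6319% + 13.0909% = 18.7228% ≈ 18.7%.

18.7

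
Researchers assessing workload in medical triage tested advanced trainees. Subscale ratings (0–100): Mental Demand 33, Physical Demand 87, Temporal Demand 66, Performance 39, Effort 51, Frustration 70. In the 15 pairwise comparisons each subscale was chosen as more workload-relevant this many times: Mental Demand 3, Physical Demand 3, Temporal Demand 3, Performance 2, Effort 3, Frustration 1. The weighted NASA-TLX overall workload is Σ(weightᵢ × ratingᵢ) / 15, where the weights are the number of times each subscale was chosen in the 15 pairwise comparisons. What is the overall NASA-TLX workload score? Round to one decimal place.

57.3

The tallies are the weights (they sum to 15).
Weighted sum = 3·33 + 3·87 + 3·66 + 2·39 + 3·51 + 1·70
            = 99 + 261 + 198 + 78 + 153 + 70 = 859.
Overall workload = 859 / 15 = 57.2667 ≈ 57.3.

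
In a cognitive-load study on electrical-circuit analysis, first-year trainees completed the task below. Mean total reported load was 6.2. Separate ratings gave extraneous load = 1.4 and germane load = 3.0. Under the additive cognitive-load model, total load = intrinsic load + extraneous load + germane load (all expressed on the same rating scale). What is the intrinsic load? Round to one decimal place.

1.8

intrinsic load = total − extraneous − germane
             = 6.2 − 1.4 − 3.0 = 1.8.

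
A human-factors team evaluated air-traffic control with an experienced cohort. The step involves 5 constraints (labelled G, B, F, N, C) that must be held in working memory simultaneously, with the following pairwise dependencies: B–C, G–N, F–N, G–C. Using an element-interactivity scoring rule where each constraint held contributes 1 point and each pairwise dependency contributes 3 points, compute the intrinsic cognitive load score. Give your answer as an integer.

17

Count of constraints held simultaneously: 5.
Count of pairwise dependencies listed: 4.
Element contribution: 5 × 1 = 5.
Interaction contribution: 4 × 3 = 12.
Intrinsic load = 5 + 12 = 17.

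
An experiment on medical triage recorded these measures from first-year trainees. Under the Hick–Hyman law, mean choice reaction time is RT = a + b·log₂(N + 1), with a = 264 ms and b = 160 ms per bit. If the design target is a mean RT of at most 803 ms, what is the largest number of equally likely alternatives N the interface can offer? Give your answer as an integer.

Set 264 + 160·log₂(N + 1) ≤ 803.
log₂(N + 1) ≤ (803 − 264) / 160 = 3.3687.
N + 1 ≤ 2^3.3687 = 10.3295.
N ≤ 9.3295, so the largest integer N is 9.

9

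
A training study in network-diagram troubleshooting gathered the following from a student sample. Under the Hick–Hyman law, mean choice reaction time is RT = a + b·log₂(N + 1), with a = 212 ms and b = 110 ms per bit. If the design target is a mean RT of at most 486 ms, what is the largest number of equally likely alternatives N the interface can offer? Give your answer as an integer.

4

Set 212 + 110·log₂(N + 1) ≤ 486.
log₂(N + 1) ≤ (486 − 212) / 110 = 2.4909.
N + 1 ≤ 2^2.4909 = 5.6213.
N ≤ 4.6213, so the largest integer N is 4.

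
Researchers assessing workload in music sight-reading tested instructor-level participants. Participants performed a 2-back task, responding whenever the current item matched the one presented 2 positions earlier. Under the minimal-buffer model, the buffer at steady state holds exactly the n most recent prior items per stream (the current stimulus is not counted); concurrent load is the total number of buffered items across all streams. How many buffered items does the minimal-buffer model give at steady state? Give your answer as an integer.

The buffer holds the 2 most recent prior items.
Steady-state concurrent load = 2 items.

2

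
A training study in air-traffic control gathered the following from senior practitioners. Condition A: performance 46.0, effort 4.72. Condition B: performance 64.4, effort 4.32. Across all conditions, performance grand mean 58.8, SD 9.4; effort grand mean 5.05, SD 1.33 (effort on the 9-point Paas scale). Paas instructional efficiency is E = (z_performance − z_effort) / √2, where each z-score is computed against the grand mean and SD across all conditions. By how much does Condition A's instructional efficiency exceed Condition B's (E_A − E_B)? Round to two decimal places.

Condition A: z_P = (46.0 − 58.8)/9.4 = -1.3617; z_E = (4.72 − 5.05)/1.33 = -0.2481; E_A = (-1.3617 − (-0.2481))/√2 = -0.7874.
Condition B: z_P = (64.4 − 58.8)/9.4 = 0.5957; z_E = (4.32 − 5.05)/1.33 = -0.5489; E_B = (0.5957 − (-0.5489))/√2 = 0.8094.
E_A − E_B = -0.7874 − 0.8094 = -1.5968 ≈ -1.60.

-1.60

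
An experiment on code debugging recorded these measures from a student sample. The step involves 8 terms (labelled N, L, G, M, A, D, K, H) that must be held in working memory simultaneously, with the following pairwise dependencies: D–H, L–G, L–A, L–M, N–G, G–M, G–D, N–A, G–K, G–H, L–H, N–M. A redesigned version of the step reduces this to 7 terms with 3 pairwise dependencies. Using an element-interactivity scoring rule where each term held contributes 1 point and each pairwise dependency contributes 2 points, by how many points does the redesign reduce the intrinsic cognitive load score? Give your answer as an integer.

Original: 8 × 1 + 12 × 2 = 8 + 24 = 32.
Redesigned: 7 × 1 + 3 × 2 = 7 + 6 = 13.
Reduction = 32 − 13 = 19.

19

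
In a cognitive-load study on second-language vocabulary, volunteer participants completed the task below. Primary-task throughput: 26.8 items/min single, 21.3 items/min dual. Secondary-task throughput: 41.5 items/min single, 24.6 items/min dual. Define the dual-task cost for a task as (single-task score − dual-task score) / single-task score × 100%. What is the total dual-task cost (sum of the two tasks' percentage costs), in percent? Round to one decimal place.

Primary cost = (26.8 − 21.3) / 26.8 × 100% = 20.5224%.
Secondary cost = (41.5 − 24.6) / 41.5 × 100% = 40.7229%.
Total = 20.5224% + 40.7229% = 61.2453% ≈ 61.2%.

61.2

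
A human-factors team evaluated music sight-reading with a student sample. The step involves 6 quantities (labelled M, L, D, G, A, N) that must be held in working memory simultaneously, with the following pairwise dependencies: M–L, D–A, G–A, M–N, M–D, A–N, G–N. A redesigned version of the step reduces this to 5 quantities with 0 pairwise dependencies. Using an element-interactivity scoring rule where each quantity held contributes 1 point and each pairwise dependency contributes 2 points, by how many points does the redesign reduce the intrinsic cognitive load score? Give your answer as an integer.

Original: 6 × 1 + 7 × 2 = 6 + 14 = 20.
Redesigned: 5 × 1 + 0 × 2 = 5 + 0 = 5.
Reduction = 20 − 5 = 15.

15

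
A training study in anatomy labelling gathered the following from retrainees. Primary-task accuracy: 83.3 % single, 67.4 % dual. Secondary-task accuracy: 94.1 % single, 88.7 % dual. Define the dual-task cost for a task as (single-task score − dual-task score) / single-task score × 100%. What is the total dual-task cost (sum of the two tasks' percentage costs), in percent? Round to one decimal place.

24.8

Primary cost = (83.3 − 67.4) / 83.3 × 100% = 19.0876%.
Secondary cost = (94.1 − 88.7) / 94.1 × 100% = 5.7386%.
Total = 19.0876% + 5.7386% = 24.8262% ≈ 24.8%.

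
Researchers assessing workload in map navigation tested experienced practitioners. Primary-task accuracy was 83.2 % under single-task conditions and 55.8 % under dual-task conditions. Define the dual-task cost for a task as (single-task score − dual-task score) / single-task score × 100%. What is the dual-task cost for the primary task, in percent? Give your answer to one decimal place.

32.9

Cost = (83.2 − 55.8) / 83.2 × 100%
     = 27.4000 / 83.2 × 100% = 32.9327%.
≈ 32.9%.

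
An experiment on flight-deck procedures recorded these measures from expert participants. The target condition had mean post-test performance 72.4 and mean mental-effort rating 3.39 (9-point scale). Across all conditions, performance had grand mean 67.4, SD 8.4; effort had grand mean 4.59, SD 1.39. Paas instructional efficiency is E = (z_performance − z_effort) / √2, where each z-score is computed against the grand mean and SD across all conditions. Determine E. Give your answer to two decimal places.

z_performance = (72.4 − 67.4) / 8.4 = 5.0000 / 8.4 = 0.5952.
z_effort = (3.39 − 4.59) / 1.39 = -1.2000 / 1.39 = -0.8633.
z_P − z_E = 0.5952 − (-0.8633) = 1.4585.
E = 1.4585 / √2 = 1.4585 / 1.41421 = 1.0313 ≈ 1.03.

1.03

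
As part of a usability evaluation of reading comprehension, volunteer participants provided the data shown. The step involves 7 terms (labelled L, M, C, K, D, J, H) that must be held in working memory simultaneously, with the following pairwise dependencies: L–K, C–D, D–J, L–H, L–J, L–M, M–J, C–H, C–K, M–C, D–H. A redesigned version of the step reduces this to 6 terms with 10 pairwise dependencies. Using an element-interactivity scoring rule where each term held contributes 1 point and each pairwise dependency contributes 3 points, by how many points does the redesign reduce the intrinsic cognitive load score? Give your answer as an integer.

Original: 7 × 1 + 11 × 3 = 7 + 33 = 40.
Redesigned: 6 × 1 + 10 × 3 = 6 + 30 = 36.
Reduction = 40 − 36 = 4.

4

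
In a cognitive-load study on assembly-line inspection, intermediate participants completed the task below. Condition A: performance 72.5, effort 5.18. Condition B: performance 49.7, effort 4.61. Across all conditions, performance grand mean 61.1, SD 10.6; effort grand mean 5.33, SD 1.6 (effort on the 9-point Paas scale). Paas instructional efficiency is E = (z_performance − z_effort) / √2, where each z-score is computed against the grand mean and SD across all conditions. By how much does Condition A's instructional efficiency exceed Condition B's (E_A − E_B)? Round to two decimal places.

1.27

Condition A: z_P = (72.5 − 61.1)/10.6 = 1.0755; z_E = (5.18 − 5.33)/1.6 = -0.0938; E_A = (1.0755 − (-0.0938))/√2 = 0.8268.
Condition B: z_P = (49.7 − 61.1)/10.6 = -1.0755; z_E = (4.61 − 5.33)/1.6 = -0.4500; E_B = (-1.0755 − (-0.4500))/√2 = -0.4423.
E_A − E_B = 0.8268 − (-0.4423) = 1.2691 ≈ 1.27.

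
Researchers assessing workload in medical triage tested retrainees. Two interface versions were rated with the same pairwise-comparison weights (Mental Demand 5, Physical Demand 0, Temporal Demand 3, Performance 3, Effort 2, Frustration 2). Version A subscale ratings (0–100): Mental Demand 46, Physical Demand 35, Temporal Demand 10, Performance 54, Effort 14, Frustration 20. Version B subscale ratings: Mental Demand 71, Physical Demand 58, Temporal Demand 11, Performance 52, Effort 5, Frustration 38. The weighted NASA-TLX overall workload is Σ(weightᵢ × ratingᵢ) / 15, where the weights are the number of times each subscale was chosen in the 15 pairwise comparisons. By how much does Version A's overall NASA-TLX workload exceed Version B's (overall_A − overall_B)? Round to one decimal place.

Version A weighted sum = 5·46 + 0·35 + 3·10 + 3·54 + 2·14 + 2·20 = 230 + 0 + 30 + 162 + 28 + 40 = 490; overall_A = 490/15 = 32.6667.
Version B weighted sum = 5·71 + 0·58 + 3·11 + 3·52 + 2·5 + 2·38 = 355 + 0 + 33 + 156 + 10 + 76 = 630; overall_B = 630/15 = 42.0000.
Difference = 32.6667 − 42.0000 = -9.3333 ≈ -9.3.

-9.3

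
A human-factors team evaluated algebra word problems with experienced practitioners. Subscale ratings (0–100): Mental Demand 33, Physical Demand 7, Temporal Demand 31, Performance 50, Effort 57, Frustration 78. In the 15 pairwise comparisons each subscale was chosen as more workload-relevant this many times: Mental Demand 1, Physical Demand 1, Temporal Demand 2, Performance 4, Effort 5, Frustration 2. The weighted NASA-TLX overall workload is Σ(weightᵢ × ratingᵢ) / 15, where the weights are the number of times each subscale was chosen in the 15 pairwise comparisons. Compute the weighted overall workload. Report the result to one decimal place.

49.5

The tallies are the weights (they sum to 15).
Weighted sum = 1·33 + 1·7 + 2·31 + 4·50 + 5·57 + 2·78
            = 33 + 7 + 62 + 200 + 285 + 156 = 743.
Overall workload = 743 / 15 = 49.5333 ≈ 49.5.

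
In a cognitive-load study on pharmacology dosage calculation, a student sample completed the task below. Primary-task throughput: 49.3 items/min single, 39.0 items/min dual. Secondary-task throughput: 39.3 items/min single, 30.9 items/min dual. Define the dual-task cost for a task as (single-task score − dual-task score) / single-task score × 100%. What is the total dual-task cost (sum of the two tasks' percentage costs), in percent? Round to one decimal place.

42.3

Primary cost = (49.3 − 39.0) / 49.3 × 100% = 20.8925%.
Secondary cost = (39.3 − 30.9) / 39.3 × 100% = 21.3740%.
Total = 20.8925% + 21.3740% = 42.2665% ≈ 42.3%.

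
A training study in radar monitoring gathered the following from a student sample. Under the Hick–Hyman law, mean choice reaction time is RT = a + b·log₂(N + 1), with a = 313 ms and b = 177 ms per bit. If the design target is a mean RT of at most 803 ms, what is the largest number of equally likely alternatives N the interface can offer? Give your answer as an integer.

5

Set 313 + 177·log₂(N + 1) ≤ 803.
log₂(N + 1) ≤ (803 − 313) / 177 = 2.7684.
N + 1 ≤ 2^2.7684 = 6.8135.
N ≤ 5.8135, so the largest integer N is 5.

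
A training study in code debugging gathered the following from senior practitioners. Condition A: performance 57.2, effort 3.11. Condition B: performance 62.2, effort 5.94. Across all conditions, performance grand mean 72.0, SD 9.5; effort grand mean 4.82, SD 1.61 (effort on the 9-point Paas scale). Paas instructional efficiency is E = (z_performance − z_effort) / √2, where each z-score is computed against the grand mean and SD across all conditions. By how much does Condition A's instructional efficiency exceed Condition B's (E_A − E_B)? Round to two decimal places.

0.87

Condition A: z_P = (57.2 − 72.0)/9.5 = -1.5579; z_E = (3.11 − 4.82)/1.61 = -1.0621; E_A = (-1.5579 − (-1.0621))/√2 = -0.3506.
Condition B: z_P = (62.2 − 72.0)/9.5 = -1.0316; z_E = (5.94 − 4.82)/1.61 = 0.6957; E_B = (-1.0316 − 0.6957)/√2 = -1.2214.
E_A − E_B = -0.3506 − (-1.2214) = 0.8708 ≈ 0.87.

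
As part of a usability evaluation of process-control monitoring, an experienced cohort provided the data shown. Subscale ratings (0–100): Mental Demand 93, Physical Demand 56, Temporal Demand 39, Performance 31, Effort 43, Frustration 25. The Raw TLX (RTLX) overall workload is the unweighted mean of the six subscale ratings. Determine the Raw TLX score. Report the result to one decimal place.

Sum of ratings = 93 + 56 + 39 + 31 + 43 + 25 = 287.
RTLX = 287 / 6 = 47.8333 ≈ 47.8.

47.8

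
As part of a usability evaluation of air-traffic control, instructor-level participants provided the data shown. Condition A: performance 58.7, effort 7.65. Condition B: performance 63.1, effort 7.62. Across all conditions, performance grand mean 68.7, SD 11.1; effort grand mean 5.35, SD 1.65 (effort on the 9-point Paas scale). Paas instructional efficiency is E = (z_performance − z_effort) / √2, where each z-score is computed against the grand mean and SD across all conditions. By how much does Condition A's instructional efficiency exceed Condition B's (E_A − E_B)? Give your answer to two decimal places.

-0.29

Condition A: z_P = (58.7 − 68.7)/11.1 = -0.9009; z_E = (7.65 − 5.35)/1.65 = 1.3939; E_A = (-0.9009 − 1.3939)/√2 = -1.6227.
Condition B: z_P = (63.1 − 68.7)/11.1 = -0.5045; z_E = (7.62 − 5.35)/1.65 = 1.3758; E_B = (-0.5045 − 1.3758)/√2 = -1.3296.
E_A − E_B = -1.6227 − (-1.3296) = -0.2931 ≈ -0.29.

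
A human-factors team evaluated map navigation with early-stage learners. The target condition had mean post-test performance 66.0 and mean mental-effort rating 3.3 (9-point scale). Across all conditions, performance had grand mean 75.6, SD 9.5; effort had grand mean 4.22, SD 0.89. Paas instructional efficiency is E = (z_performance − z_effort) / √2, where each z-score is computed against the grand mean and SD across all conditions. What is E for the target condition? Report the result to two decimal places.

z_performance = (66.0 − 75.6) / 9.5 = -9.6000 / 9.5 = -1.0105.
z_effort = (3.3 − 4.22) / 0.89 = -0.9200 / 0.89 = -1.0337.
z_P − z_E = -1.0105 − (-1.0337) = 0.0232.
E = 0.0232 / √2 = 0.0232 / 1.41421 = 0.0164 ≈ 0.02.

0.02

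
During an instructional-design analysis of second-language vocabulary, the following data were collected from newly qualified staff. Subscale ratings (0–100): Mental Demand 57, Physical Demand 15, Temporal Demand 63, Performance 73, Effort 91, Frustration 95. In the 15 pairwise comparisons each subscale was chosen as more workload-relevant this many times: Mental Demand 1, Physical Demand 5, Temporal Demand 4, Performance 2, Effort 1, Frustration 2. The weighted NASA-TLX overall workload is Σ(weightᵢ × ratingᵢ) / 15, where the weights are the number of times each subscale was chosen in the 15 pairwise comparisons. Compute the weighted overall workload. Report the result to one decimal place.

54.1

The tallies are the weights (they sum to 15).
Weighted sum = 1·57 + 5·15 + 4·63 + 2·73 + 1·91 + 2·95
            = 57 + 75 + 252 + 146 + 91 + 190 = 811.
Overall workload = 811 / 15 = 54.0667 ≈ 54.1.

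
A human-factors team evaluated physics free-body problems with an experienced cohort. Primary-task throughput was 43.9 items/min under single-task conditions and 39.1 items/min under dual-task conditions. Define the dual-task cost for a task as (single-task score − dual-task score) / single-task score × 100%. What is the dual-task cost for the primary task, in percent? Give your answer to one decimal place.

Cost = (43.9 − 39.1) / 43.9 × 100%
     = 4.8000 / 43.9 × 100% = 10.9339%.
≈ 10.9%.

10.9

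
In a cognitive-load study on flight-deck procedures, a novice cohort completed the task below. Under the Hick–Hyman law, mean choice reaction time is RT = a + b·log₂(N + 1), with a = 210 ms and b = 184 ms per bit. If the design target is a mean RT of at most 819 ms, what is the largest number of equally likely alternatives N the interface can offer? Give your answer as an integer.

Set 210 + 184·log₂(N + 1) ≤ 819.
log₂(N + 1) ≤ (819 − 210) / 184 = 3.3098.
N + 1 ≤ 2^3.3098 = 9.9163.
N ≤ 8.9163, so the largest integer N is 8.

8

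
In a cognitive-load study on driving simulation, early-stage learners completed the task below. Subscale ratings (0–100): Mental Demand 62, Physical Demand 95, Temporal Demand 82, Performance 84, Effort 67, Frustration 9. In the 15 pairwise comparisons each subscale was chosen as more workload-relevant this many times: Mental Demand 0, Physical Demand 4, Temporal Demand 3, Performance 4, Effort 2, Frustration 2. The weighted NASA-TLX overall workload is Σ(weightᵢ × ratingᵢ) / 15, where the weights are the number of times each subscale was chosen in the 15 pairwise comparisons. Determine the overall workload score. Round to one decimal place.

74.3

The tallies are the weights (they sum to 15).
Weighted sum = 0·62 + 4·95 + 3·82 + 4·84 + 2·67 + 2·9
            = 0 + 380 + 246 + 336 + 134 + 18 = 1114.
Overall workload = 1114 / 15 = 74.2667 ≈ 74.3.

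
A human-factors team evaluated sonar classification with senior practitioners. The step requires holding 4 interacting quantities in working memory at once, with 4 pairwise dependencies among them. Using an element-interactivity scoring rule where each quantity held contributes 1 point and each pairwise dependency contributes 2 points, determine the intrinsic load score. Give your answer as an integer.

12

Element contribution: 4 × 1 = 4.
Interaction contribution: 4 × 2 = 8.
Intrinsic load = 4 + 8 = 12.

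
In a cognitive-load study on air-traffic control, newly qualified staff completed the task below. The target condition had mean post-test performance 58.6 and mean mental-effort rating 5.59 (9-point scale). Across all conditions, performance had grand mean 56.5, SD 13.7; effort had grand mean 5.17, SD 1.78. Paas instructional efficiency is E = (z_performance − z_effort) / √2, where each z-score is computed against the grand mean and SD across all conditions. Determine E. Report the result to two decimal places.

z_performance = (58.6 − 56.5) / 13.7 = 2.1000 / 13.7 = 0.1533.
z_effort = (5.59 − 5.17) / 1.78 = 0.4200 / 1.78 = 0.2360.
z_P − z_E = 0.1533 − 0.2360 = -0.0827.
E = -0.0827 / √2 = -0.0827 / 1.41421 = -0.0585 ≈ -0.06.

-0.06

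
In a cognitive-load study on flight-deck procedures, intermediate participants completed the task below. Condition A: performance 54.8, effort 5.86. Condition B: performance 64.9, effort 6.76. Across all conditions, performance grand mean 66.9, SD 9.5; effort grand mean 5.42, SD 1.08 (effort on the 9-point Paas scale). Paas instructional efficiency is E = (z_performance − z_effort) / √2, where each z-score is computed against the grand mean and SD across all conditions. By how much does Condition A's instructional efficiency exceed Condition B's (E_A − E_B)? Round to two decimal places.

-0.16

Condition A: z_P = (54.8 − 66.9)/9.5 = -1.2737; z_E = (5.86 − 5.42)/1.08 = 0.4074; E_A = (-1.2737 − 0.4074)/√2 = -1.1887.
Condition B: z_P = (64.9 − 66.9)/9.5 = -0.2105; z_E = (6.76 − 5.42)/1.08 = 1.2407; E_B = (-0.2105 − 1.2407)/√2 = -1.0262.
E_A − E_B = -1.1887 − (-1.0262) = -0.1625 ≈ -0.16.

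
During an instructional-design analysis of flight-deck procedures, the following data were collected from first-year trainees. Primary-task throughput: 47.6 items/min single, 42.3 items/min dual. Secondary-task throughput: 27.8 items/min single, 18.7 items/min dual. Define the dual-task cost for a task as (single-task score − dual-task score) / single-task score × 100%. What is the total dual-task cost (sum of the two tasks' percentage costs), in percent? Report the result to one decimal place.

Primary cost = (47.6 − 42.3) / 47.6 × 100% = 11.1345%.
Secondary cost = (27.8 − 18.7) / 27.8 × 100% = 32.7338%.
Total = 11.1345% + 32.7338% = 43.8683% ≈ 43.9%.

43.9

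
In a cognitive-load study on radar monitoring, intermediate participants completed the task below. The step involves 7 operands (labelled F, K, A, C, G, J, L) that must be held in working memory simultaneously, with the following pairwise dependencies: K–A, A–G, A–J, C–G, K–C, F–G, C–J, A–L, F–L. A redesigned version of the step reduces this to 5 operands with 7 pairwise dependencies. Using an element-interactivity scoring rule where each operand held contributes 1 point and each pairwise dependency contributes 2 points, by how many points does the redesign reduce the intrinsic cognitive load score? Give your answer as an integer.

Original: 7 × 1 + 9 × 2 = 7 + 18 = 25.
Redesigned: 5 × 1 + 7 × 2 = 5 + 14 = 19.
Reduction = 25 − 19 = 6.

6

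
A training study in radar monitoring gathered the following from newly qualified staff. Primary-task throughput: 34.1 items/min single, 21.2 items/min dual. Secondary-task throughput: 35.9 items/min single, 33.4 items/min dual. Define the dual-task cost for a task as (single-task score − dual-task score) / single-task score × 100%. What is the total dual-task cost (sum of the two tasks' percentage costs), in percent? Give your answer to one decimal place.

44.8

Primary cost = (34.1 − 21.2) / 34.1 × 100% = 37.8299%.
Secondary cost = (35.9 − 33.4) / 35.9 × 100% = 6.9638%.
Total = 37.8299% + 6.9638% = 44.7937% ≈ 44.8%.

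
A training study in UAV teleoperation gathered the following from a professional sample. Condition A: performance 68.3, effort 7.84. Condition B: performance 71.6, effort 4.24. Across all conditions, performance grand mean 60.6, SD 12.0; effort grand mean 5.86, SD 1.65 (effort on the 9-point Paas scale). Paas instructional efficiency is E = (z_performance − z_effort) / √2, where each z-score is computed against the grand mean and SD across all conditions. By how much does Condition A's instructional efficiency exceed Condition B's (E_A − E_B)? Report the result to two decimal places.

Condition A: z_P = (68.3 − 60.6)/12.0 = 0.6417; z_E = (7.84 − 5.86)/1.65 = 1.2000; E_A = (0.6417 − 1.2000)/√2 = -0.3948.
Condition B: z_P = (71.6 − 60.6)/12.0 = 0.9167; z_E = (4.24 − 5.86)/1.65 = -0.9818; E_B = (0.9167 − (-0.9818))/√2 = 1.3424.
E_A − E_B = -0.3948 − 1.3424 = -1.7372 ≈ -1.74.

-1.74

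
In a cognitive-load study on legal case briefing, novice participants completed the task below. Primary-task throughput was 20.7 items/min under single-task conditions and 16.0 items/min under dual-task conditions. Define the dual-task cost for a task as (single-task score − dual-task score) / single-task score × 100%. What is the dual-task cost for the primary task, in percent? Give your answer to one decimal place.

22.7

Cost = (20.7 − 16.0) / 20.7 × 100%
     = 4.7000 / 20.7 × 100% = 22.7053%.
≈ 22.7%.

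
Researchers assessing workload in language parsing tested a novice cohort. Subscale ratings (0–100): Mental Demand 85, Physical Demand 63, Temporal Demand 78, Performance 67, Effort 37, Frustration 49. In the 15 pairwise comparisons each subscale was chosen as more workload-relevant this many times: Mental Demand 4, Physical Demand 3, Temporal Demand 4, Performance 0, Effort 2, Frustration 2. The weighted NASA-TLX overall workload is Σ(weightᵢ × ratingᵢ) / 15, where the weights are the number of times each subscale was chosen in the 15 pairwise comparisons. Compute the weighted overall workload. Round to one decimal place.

The tallies are the weights (they sum to 15).
Weighted sum = 4·85 + 3·63 + 4·78 + 0·67 + 2·37 + 2·49
            = 340 + 189 + 312 + 0 + 74 + 98 = 1013.
Overall workload = 1013 / 15 = 67.5333 ≈ 67.5.

67.5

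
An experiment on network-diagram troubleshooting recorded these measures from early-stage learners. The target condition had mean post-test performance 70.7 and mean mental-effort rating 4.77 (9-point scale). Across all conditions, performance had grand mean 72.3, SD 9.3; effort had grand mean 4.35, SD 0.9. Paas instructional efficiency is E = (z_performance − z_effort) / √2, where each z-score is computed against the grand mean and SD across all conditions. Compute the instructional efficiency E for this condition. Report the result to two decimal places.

z_performance = (70.7 − 72.3) / 9.3 = -1.6000 / 9.3 = -0.1720.
z_effort = (4.77 − 4.35) / 0.9 = 0.4200 / 0.9 = 0.4667.
z_P − z_E = -0.1720 − 0.4667 = -0.6387.
E = -0.6387 / √2 = -0.6387 / 1.41421 = -0.4516 ≈ -0.45.

-0.45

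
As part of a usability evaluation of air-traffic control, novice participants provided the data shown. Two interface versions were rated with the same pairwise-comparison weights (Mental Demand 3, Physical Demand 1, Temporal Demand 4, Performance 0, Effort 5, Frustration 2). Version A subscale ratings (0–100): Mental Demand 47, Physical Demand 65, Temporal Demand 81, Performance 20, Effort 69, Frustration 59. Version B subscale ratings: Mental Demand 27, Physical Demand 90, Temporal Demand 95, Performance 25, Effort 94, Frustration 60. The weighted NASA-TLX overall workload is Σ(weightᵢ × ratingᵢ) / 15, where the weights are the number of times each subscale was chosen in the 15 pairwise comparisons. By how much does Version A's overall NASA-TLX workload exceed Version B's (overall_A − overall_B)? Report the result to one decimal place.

-9.9

Version A weighted sum = 3·47 + 1·65 + 4·81 + 0·20 + 5·69 + 2·59 = 141 + 65 + 324 + 0 + 345 + 118 = 993; overall_A = 993/15 = 66.2000.
Version B weighted sum = 3·27 + 1·90 + 4·95 + 0·25 + 5·94 + 2·60 = 81 + 90 + 380 + 0 + 470 + 120 = 1141; overall_B = 1141/15 = 76.0667.
Difference = 66.2000 − 76.0667 = -9.8667 ≈ -9.9.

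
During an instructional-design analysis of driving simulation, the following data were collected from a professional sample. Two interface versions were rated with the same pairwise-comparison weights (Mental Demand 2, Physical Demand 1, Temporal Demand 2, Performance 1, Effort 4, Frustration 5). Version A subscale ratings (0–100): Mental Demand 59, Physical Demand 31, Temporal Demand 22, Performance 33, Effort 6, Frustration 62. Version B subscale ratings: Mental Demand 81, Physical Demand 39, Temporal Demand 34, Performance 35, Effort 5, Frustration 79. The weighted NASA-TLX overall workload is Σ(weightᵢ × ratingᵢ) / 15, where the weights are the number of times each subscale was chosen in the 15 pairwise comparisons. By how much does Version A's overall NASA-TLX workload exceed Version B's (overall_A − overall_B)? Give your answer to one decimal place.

-10.6

Version A weighted sum = 2·59 + 1·31 + 2·22 + 1·33 + 4·6 + 5·62 = 118 + 31 + 44 + 33 + 24 + 310 = 560; overall_A = 560/15 = 37.3333.
Version B weighted sum = 2·81 + 1·39 + 2·34 + 1·35 + 4·5 + 5·79 = 162 + 39 + 68 + 35 + 20 + 395 = 719; overall_B = 719/15 = 47.9333.
Difference = 37.3333 − 47.9333 = -10.6000 ≈ -10.6.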